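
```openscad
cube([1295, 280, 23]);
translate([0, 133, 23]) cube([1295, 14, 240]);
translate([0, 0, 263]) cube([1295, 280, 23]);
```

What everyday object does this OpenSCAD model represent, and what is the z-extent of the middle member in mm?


An I-beam. The web height is 240 mm.

Two wide flanges with a thin centred web — an I-beam. Overall 286 mm minus two 23 mm flanges gives a web of 286 − 2·23 = 240 mm.


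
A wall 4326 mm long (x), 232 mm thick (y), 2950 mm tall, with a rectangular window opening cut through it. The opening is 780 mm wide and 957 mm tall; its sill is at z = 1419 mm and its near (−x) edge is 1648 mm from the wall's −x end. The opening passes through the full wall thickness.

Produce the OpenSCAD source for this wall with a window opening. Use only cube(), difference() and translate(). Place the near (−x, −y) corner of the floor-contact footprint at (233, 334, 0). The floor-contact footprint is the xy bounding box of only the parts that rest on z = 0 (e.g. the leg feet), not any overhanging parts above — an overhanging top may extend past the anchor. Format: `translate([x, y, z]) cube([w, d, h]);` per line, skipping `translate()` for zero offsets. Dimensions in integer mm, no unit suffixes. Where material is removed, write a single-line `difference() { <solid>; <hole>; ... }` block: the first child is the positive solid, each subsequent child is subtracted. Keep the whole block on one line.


difference() { translate([233, 334, 0]) cube([4326, 232, 2950]); translate([1881, 334, 1419]) cube([780, 232, 957]); }


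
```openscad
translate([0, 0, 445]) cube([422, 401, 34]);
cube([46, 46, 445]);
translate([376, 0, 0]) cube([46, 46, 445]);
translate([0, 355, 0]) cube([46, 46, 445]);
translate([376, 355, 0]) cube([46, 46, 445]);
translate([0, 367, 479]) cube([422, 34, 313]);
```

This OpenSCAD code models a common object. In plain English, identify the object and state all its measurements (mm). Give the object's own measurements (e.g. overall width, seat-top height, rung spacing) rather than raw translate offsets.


A chair. The seat is a 422×401×34 mm slab with its top at z = 479 mm, on four 46×46 mm corner legs (flush with the seat edges, standing on z = 0). A flat backrest 34 mm thick, 313 mm tall, spans the full seat width and rises from the seat top along its +y edge, rear face flush with the rear of the seat.


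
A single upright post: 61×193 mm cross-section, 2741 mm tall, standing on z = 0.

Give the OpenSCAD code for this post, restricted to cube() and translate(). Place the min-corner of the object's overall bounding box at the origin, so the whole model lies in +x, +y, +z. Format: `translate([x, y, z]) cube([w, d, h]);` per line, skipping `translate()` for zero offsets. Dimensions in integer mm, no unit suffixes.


cube([61, 193, 2741]);


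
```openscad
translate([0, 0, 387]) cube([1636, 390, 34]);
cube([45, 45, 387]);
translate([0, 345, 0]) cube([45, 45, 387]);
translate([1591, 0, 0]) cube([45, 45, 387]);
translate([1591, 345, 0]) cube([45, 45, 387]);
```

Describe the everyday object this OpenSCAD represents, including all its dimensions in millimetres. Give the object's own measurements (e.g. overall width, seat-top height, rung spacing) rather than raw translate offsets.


A bench: a 1636×390 mm seat slab, 34 mm thick, top at z = 421 mm, on four 45×45 mm square legs flush with the seat corners and standing on z = 0.


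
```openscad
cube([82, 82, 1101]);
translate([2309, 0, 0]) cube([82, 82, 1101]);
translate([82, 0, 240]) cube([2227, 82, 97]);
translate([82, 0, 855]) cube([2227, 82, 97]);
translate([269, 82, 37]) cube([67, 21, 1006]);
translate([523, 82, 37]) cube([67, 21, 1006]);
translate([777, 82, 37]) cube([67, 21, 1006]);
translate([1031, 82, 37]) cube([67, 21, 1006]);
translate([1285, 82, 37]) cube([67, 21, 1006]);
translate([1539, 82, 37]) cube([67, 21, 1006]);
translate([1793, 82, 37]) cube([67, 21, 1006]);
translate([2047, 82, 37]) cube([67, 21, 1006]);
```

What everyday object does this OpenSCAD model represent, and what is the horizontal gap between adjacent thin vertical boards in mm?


A fence section. The picket gap is 187 mm.

Two posts, two rails, 8 pickets — a fence section. Span 2227 mm holds 8 pickets of 67 mm with 9 equal gaps: ⌊(2227 − 8·67) / 9⌋ = 187 mm.


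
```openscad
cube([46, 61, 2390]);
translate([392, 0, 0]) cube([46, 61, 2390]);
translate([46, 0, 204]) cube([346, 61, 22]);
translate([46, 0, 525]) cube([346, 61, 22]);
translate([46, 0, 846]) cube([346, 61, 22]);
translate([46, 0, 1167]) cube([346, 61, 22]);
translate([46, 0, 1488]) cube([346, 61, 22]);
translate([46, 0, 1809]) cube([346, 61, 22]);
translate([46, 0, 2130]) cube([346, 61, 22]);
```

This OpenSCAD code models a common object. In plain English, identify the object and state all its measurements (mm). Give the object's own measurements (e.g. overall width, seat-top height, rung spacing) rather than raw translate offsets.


A straight ladder. Two 46×61 mm vertical rails, 2390 mm tall, stand 438 mm apart (outside-to-outside) with their front faces coplanar on the −y side. 7 rungs, each 61 mm deep and 22 mm tall, span between the inner faces of the rails, front faces flush with the rails. The lowest rung's underside is at z = 204 mm and rungs are spaced 321 mm apart (underside to underside).


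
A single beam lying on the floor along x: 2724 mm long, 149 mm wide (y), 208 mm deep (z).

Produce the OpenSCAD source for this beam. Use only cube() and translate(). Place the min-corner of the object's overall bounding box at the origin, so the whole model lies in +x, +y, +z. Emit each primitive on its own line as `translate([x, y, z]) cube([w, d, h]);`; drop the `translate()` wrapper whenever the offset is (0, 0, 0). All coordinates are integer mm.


cube([2724, 149, 208]);


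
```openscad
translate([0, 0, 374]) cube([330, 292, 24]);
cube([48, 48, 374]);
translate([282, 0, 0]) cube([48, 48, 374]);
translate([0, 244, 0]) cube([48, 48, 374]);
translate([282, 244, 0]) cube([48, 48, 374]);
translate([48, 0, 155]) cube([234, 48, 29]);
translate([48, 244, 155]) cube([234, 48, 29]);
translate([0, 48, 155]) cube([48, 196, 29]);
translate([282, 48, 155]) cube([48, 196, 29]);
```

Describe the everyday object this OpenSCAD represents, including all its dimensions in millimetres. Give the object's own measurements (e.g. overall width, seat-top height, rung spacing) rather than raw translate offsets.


A simple wooden stool: a rectangular seat 330 mm (x) by 292 mm (y), 24 mm thick, top face at z = 398 mm, on four square legs, each 48×48 mm in cross-section. The legs rest on z = 0, each flush with a corner of the seat. Four stretchers, 48 mm wide and 29 mm tall, connect adjacent legs with their undersides at z = 155 mm, each running between the inner faces of the legs it joins and aligned with the legs' outer faces on the other axis.


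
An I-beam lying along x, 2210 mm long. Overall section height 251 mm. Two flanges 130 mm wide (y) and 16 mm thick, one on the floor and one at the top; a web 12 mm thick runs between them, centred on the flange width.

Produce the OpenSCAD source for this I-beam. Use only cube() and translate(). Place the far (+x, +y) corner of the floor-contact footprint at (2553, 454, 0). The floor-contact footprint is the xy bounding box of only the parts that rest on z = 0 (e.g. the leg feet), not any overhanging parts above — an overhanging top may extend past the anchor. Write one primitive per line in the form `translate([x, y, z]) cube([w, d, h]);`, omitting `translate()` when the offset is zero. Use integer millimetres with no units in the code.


translate([343, 324, 0]) cube([2210, 130, 16]);
translate([343, 383, 16]) cube([2210, 12, 219]);
translate([343, 324, 235]) cube([2210, 130, 16]);


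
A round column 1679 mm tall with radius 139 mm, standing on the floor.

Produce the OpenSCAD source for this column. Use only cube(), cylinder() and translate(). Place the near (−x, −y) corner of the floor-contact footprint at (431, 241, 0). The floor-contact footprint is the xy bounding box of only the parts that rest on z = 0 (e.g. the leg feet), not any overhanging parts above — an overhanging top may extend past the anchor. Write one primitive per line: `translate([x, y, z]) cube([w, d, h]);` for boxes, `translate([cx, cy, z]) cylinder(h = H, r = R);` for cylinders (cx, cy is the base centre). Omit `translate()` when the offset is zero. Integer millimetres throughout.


translate([570, 380, 0]) cylinder(h = 1679, r = 139);


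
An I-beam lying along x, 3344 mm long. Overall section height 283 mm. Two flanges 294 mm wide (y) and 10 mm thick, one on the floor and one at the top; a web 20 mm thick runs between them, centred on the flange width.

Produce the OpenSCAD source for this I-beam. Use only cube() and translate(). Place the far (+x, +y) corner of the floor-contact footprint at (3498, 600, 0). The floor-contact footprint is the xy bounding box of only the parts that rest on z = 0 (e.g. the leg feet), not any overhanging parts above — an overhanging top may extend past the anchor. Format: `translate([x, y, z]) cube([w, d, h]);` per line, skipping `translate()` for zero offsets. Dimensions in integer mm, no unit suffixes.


translate([154, 306, 0]) cube([3344, 294, 10]);
translate([154, 443, 10]) cube([3344, 20, 263]);
translate([154, 306, 273]) cube([3344, 294, 10]);


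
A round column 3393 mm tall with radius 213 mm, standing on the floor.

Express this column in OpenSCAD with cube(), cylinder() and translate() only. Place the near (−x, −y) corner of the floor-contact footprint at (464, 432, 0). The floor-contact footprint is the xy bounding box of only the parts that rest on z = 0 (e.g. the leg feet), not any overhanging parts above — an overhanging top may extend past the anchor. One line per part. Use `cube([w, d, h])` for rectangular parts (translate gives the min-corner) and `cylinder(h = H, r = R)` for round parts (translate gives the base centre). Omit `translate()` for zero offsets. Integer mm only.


translate([677, 645, 0]) cylinder(h = 3393, r = 213);


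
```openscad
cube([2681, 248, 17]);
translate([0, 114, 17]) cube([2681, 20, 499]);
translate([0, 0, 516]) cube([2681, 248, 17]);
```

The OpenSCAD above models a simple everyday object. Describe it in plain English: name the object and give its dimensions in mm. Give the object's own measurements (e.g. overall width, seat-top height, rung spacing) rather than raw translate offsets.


An I-beam lying along x, 2681 mm long. Overall section height 533 mm. Two flanges 248 mm wide (y) and 17 mm thick, one on the floor and one at the top; a web 20 mm thick runs between them, centred on the flange width.


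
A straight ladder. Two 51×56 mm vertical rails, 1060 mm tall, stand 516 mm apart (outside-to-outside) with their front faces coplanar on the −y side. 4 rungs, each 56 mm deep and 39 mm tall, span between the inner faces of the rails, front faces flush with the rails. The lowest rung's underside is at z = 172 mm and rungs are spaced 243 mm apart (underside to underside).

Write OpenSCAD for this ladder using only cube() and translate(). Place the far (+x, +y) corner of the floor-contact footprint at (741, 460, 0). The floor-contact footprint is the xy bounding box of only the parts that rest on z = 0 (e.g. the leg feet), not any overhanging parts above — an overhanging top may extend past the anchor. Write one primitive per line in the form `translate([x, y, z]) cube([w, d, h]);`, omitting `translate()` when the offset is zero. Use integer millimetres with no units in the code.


translate([225, 404, 0]) cube([51, 56, 1060]);
translate([690, 404, 0]) cube([51, 56, 1060]);
translate([276, 404, 172]) cube([414, 56, 39]);
translate([276, 404, 415]) cube([414, 56, 39]);
translate([276, 404, 658]) cube([414, 56, 39]);
translate([276, 404, 901]) cube([414, 56, 39]);


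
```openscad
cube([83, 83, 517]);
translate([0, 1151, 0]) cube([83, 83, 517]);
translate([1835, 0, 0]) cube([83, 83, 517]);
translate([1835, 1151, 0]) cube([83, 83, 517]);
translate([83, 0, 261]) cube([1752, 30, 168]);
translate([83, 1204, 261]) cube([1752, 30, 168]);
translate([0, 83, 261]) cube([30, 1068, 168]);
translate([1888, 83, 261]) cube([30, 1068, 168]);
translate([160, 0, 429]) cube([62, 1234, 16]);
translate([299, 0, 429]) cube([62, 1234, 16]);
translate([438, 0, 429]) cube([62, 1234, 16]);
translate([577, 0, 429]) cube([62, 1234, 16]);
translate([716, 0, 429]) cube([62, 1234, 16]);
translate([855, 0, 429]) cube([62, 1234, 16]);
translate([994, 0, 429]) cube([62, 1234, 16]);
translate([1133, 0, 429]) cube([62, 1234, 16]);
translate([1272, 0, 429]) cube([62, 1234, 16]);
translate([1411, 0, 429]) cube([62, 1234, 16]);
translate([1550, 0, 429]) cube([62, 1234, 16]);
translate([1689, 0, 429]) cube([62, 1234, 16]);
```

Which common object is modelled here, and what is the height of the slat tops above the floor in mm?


A bed frame. The slat-top height is 445 mm.

Four posts, four rails, and a row of slats — a bed frame. Slats sit on the rails at z = 261 + 168 = 429; with slat thickness 16, the top is 445 mm.


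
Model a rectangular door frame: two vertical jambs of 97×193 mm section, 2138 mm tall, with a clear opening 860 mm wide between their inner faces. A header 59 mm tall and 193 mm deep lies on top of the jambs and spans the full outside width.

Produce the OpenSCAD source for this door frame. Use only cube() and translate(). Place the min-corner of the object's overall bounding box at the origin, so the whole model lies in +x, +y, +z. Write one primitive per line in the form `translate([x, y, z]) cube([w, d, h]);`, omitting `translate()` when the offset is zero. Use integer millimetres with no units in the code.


cube([97, 193, 2138]);
translate([957, 0, 0]) cube([97, 193, 2138]);
translate([0, 0, 2138]) cube([1054, 193, 59]);


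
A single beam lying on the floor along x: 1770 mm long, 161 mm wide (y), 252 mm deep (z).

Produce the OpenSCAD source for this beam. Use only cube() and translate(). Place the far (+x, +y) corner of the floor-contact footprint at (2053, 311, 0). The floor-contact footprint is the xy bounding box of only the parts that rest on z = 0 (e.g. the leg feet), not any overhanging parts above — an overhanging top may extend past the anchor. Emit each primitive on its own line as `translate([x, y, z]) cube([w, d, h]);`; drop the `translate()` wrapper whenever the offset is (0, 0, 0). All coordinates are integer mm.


translate([283, 150, 0]) cube([1770, 161, 252]);


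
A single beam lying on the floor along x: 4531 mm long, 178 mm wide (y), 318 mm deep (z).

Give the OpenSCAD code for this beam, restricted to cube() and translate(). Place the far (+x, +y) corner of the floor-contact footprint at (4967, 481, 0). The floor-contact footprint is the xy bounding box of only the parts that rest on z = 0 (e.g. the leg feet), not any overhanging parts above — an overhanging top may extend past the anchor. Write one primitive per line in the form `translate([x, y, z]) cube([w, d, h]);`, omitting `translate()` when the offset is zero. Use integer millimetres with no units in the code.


translate([436, 303, 0]) cube([4531, 178, 318]);


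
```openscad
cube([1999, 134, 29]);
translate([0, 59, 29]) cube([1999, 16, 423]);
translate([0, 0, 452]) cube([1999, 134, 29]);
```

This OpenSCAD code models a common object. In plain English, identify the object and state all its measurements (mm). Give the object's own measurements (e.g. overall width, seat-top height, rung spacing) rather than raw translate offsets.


An I-beam lying along x, 1999 mm long. Overall section height 481 mm. Two flanges 134 mm wide (y) and 29 mm thick, one on the floor and one at the top; a web 16 mm thick runs between them, centred on the flange width.


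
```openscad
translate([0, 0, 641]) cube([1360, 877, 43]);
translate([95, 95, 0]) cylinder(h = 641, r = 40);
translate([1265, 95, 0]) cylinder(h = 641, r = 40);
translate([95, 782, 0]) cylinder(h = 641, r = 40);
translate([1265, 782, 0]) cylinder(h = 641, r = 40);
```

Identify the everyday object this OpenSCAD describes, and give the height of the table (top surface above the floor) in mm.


A table. The table height is 684 mm.

A 1360×877×43 slab sits at z = 641 on four Ø80 mm round legs — a table. The top surface is at 641 + 43 = 684 mm.


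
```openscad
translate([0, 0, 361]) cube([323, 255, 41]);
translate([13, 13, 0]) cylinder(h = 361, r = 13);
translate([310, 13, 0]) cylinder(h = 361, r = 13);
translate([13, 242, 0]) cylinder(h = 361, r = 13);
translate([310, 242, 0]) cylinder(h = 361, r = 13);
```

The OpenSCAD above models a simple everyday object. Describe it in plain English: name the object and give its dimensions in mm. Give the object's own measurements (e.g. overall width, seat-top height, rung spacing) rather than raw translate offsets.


A simple wooden stool: a rectangular seat 323 mm (x) by 255 mm (y), 41 mm thick, top face at z = 402 mm, on four round legs, each 26 mm in diameter. The legs rest on z = 0, each leg's axis is inset half a diameter from the nearest pair of seat edges (so the leg's bounding box is flush with the corner).


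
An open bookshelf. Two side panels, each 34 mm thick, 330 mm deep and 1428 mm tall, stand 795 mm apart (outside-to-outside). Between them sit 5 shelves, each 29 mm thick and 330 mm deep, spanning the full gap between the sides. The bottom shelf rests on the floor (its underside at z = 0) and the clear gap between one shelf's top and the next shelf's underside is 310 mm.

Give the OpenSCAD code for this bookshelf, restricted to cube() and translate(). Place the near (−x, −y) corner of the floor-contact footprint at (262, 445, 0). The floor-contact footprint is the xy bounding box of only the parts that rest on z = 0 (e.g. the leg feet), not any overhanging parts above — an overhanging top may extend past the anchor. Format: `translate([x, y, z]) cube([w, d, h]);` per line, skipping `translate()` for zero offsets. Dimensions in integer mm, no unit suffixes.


translate([262, 445, 0]) cube([34, 330, 1428]);
translate([1023, 445, 0]) cube([34, 330, 1428]);
translate([296, 445, 0]) cube([727, 330, 29]);
translate([296, 445, 339]) cube([727, 330, 29]);
translate([296, 445, 678]) cube([727, 330, 29]);
translate([296, 445, 1017]) cube([727, 330, 29]);
translate([296, 445, 1356]) cube([727, 330, 29]);


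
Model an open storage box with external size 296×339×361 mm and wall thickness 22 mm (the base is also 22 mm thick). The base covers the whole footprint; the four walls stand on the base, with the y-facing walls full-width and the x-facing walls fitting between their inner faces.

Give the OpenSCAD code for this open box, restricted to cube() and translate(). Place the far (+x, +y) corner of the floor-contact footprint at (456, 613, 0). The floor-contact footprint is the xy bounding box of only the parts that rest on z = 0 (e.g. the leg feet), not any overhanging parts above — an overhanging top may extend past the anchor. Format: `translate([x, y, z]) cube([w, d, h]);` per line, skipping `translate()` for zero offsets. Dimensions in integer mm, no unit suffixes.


translate([160, 274, 0]) cube([296, 339, 22]);
translate([160, 274, 22]) cube([296, 22, 339]);
translate([160, 591, 22]) cube([296, 22, 339]);
translate([160, 296, 22]) cube([22, 295, 339]);
translate([434, 296, 22]) cube([22, 295, 339]);


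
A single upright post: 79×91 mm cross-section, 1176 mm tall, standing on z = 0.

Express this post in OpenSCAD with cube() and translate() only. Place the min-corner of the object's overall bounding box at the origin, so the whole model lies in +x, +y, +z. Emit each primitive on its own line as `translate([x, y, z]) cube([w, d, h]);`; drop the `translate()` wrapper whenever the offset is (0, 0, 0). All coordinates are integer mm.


cube([79, 91, 1176]);


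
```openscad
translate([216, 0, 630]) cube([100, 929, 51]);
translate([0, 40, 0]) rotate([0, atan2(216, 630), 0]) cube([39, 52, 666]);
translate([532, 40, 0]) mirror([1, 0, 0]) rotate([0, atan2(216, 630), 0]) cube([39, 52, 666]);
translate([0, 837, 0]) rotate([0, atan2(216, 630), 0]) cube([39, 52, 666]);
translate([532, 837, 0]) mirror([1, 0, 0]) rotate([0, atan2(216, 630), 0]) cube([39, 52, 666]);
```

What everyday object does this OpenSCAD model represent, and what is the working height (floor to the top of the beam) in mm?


A sawhorse. The overall height is 681 mm.

A beam across two mirrored pairs of raked legs — a sawhorse. The beam's underside is at z = 630 (matching the legs' vertical rise in atan2(216, 630)) and the beam is 51 mm tall, so its top is at 630 + 51 = 681 mm. The raked legs top out at the beam's underside, so that is the highest point.


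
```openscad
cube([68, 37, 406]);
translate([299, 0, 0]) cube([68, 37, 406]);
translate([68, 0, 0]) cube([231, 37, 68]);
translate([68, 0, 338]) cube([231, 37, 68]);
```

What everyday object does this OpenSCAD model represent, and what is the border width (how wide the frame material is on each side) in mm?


A picture frame. The border width is 68 mm.

Four thin pieces enclosing a rectangular opening — a picture frame. The two full-height stiles are 406 mm tall; the top rail sits at z = 338 and is 68 mm tall, so the border above the opening is 406 − 338 = 68 mm, matching the stile x-width.


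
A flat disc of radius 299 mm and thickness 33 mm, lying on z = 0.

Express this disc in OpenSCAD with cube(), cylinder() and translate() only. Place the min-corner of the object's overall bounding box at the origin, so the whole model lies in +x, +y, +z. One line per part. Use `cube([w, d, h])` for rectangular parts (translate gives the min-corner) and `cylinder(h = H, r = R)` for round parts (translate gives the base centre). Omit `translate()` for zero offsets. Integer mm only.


translate([299, 299, 0]) cylinder(h = 33, r = 299);


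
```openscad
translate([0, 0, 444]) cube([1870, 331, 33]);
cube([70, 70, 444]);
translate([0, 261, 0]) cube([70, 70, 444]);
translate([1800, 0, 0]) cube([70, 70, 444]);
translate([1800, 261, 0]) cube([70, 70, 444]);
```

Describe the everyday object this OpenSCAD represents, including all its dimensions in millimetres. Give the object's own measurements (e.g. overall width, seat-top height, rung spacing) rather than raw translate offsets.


A long wooden bench with a 1870 mm (x) × 331 mm (y) seat, 33 mm thick, its top surface 477 mm above the floor. Four 70 mm square legs at the seat corners, flush with the edges, run from z = 0 to the seat underside.


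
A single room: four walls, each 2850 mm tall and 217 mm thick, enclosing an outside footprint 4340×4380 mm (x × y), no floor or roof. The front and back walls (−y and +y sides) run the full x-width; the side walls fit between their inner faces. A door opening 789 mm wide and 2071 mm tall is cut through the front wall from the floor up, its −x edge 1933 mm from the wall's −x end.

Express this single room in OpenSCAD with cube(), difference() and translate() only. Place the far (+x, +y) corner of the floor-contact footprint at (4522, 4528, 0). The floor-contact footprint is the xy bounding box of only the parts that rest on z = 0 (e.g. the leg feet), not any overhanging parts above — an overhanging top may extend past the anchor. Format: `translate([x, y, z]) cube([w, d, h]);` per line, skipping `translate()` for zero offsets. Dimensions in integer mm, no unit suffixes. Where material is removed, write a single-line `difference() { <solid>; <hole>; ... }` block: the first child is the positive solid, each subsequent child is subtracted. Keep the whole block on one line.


difference() { translate([182, 148, 0]) cube([4340, 217, 2850]); translate([2115, 148, 0]) cube([789, 217, 2071]); }
translate([182, 4311, 0]) cube([4340, 217, 2850]);
translate([182, 365, 0]) cube([217, 3946, 2850]);
translate([4305, 365, 0]) cube([217, 3946, 2850]);


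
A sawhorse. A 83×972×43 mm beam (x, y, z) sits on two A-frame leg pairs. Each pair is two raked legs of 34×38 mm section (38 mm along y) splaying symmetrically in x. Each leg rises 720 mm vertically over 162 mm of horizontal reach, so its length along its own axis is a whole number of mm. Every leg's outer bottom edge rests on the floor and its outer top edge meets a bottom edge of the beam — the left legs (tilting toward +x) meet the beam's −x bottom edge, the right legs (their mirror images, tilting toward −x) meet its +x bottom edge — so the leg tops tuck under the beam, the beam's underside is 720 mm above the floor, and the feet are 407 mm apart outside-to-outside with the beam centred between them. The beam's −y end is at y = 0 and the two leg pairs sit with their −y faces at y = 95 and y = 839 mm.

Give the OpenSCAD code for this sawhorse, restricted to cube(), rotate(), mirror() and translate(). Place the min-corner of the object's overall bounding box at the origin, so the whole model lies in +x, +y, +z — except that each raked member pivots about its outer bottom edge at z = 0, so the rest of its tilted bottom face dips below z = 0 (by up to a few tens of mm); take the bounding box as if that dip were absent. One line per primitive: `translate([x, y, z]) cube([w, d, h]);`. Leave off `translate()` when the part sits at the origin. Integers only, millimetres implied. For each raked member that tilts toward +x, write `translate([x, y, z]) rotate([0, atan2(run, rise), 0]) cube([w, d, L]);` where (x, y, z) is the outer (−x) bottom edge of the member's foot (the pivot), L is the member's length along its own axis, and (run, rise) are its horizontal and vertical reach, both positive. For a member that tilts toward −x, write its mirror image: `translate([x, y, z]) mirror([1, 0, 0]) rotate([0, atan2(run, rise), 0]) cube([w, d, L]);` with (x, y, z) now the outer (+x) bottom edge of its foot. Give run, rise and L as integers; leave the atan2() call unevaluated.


// leg length = √(162² + 720²) = 738
// right-leg outer foot x = 2·162 + 83 = 407
// beam min-corner = (162, 0, 720)
translate([162, 0, 720]) cube([83, 972, 43]);
translate([0, 95, 0]) rotate([0, atan2(162, 720), 0]) cube([34, 38, 738]);
translate([407, 95, 0]) mirror([1, 0, 0]) rotate([0, atan2(162, 720), 0]) cube([34, 38, 738]);
translate([0, 839, 0]) rotate([0, atan2(162, 720), 0]) cube([34, 38, 738]);
translate([407, 839, 0]) mirror([1, 0, 0]) rotate([0, atan2(162, 720), 0]) cube([34, 38, 738]);


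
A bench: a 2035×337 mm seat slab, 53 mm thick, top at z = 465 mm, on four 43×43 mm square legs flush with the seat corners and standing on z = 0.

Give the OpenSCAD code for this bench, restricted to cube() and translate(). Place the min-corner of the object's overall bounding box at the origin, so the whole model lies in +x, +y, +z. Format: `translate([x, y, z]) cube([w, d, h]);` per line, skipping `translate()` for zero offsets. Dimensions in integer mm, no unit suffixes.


translate([0, 0, 412]) cube([2035, 337, 53]);
cube([43, 43, 412]);
translate([0, 294, 0]) cube([43, 43, 412]);
translate([1992, 0, 0]) cube([43, 43, 412]);
translate([1992, 294, 0]) cube([43, 43, 412]);


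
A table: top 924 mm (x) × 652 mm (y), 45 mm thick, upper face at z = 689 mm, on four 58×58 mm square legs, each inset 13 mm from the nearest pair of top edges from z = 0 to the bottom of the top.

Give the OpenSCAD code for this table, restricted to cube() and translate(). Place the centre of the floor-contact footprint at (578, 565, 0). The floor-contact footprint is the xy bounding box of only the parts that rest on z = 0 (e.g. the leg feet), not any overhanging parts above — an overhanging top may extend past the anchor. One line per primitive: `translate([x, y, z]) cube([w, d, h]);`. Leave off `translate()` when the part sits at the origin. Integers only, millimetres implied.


translate([116, 239, 644]) cube([924, 652, 45]);
translate([129, 252, 0]) cube([58, 58, 644]);
translate([969, 252, 0]) cube([58, 58, 644]);
translate([129, 820, 0]) cube([58, 58, 644]);
translate([969, 820, 0]) cube([58, 58, 644]);


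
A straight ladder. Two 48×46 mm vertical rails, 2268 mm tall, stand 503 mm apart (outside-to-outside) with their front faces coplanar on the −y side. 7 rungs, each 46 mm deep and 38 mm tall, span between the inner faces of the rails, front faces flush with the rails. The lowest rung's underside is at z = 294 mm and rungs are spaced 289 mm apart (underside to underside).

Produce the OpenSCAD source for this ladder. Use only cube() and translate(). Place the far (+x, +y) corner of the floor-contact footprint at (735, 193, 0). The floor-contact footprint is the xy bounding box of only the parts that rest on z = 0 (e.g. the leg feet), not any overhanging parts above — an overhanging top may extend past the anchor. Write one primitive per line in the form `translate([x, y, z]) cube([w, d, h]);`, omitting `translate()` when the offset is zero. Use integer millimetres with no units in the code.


// rung span = 503 - 2*48 = 407
// rung[k] z = 294 + k*289
translate([232, 147, 0]) cube([48, 46, 2268]);
translate([687, 147, 0]) cube([48, 46, 2268]);
translate([280, 147, 294]) cube([407, 46, 38]);
translate([280, 147, 583]) cube([407, 46, 38]);
translate([280, 147, 872]) cube([407, 46, 38]);
translate([280, 147, 1161]) cube([407, 46, 38]);
translate([280, 147, 1450]) cube([407, 46, 38]);
translate([280, 147, 1739]) cube([407, 46, 38]);
translate([280, 147, 2028]) cube([407, 46, 38]);


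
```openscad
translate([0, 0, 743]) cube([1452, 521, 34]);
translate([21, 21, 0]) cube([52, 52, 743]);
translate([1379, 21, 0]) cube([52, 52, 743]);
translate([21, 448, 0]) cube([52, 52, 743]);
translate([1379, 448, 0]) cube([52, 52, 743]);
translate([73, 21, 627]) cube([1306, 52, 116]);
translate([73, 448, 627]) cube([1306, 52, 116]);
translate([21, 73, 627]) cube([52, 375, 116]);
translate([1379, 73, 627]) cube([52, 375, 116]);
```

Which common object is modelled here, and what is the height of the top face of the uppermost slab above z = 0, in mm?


A table. The table height is 777 mm.

A 1452×521×34 slab sits at z = 743 on four 52 mm square posts — a table. The top surface is at 743 + 34 = 777 mm.


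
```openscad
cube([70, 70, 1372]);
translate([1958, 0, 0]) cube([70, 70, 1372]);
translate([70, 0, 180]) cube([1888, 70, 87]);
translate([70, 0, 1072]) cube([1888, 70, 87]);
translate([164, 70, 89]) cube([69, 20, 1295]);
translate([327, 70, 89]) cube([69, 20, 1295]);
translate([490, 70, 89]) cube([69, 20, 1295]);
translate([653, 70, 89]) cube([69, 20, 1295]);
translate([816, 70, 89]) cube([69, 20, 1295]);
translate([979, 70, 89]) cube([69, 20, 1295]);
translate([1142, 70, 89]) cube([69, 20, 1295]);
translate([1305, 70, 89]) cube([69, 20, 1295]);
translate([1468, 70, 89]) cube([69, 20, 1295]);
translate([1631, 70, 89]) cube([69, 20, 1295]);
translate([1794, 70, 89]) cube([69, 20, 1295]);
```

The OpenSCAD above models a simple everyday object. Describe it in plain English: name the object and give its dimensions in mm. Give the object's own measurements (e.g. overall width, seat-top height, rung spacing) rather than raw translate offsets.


A fence section. Two 70×70 mm posts, 1372 mm tall, stand on the floor with a clear span of 1888 mm between their inner faces. Two horizontal rails of 70×87 mm section span the gap between the posts with their undersides at z = 180 mm and z = 1072 mm, flush with the posts' −y face. 11 pickets, each 69 mm wide, 20 mm thick and 1295 mm tall, are fixed to the +y face of the rails with their bottoms at z = 89 mm, spaced across the span with a 94 mm gap after the −x post and between neighbouring pickets, with 95 mm left before the +x post.


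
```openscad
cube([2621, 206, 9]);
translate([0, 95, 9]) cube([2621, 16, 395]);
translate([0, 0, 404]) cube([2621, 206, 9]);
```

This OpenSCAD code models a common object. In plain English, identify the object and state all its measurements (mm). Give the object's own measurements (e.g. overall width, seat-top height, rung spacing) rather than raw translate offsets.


An I-beam lying along x, 2621 mm long. Overall section height 413 mm. Two flanges 206 mm wide (y) and 9 mm thick, one on the floor and one at the top; a web 16 mm thick runs between them, centred on the flange width.


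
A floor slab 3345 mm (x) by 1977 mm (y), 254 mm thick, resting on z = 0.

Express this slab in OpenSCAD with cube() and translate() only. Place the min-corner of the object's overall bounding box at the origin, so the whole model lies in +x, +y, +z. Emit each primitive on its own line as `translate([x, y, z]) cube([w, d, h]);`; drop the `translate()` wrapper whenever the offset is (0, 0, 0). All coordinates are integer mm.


cube([3345, 1977, 254]);


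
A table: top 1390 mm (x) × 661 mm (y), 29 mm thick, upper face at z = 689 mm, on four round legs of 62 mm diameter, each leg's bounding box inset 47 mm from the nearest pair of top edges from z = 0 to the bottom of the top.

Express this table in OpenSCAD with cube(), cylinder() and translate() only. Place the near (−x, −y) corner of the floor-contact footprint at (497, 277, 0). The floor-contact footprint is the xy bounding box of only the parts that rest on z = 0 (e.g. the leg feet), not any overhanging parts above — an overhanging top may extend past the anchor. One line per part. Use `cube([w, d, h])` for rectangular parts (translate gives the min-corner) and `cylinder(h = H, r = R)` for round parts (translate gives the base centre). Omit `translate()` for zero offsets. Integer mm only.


translate([450, 230, 660]) cube([1390, 661, 29]);
translate([528, 308, 0]) cylinder(h = 660, r = 31);
translate([1762, 308, 0]) cylinder(h = 660, r = 31);
translate([528, 813, 0]) cylinder(h = 660, r = 31);
translate([1762, 813, 0]) cylinder(h = 660, r = 31);


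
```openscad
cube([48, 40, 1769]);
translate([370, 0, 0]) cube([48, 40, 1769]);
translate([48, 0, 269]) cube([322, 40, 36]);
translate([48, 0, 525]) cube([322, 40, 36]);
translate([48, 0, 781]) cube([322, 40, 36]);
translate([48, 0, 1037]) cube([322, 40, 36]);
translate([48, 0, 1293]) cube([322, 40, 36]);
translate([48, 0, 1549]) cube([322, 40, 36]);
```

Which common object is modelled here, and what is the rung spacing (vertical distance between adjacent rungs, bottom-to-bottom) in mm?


A ladder. The rung spacing is 256 mm.

Two tall 48×40 posts with 6 short bars between them — a ladder. Adjacent rungs sit at z = 269 and z = 525, so the spacing is 525 − 269 = 256 mm.


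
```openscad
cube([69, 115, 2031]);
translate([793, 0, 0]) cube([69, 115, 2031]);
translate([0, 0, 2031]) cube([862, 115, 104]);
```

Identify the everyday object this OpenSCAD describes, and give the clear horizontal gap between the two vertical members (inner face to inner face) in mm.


A door frame. The clear opening width is 724 mm.

Two 2031 mm tall posts with a header on top — a door frame. The left jamb is 69 mm wide at x = 0; the right jamb starts at x = 793. The clear opening is 793 − 69 = 724 mm.


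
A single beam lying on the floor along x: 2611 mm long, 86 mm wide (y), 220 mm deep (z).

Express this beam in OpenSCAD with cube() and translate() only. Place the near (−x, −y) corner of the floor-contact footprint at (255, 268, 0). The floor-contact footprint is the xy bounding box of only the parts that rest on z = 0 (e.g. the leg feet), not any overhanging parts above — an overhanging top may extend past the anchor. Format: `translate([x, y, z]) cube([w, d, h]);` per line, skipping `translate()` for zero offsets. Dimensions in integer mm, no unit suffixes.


translate([255, 268, 0]) cube([2611, 86, 220]);


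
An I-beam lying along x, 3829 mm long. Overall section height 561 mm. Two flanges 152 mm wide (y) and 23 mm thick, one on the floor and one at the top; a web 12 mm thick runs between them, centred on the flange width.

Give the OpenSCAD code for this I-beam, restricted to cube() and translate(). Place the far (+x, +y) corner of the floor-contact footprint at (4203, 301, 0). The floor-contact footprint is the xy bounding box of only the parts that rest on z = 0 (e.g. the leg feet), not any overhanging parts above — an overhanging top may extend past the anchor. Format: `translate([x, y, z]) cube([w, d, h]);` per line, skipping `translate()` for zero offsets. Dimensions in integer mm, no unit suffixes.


translate([374, 149, 0]) cube([3829, 152, 23]);
translate([374, 219, 23]) cube([3829, 12, 515]);
translate([374, 149, 538]) cube([3829, 152, 23]);


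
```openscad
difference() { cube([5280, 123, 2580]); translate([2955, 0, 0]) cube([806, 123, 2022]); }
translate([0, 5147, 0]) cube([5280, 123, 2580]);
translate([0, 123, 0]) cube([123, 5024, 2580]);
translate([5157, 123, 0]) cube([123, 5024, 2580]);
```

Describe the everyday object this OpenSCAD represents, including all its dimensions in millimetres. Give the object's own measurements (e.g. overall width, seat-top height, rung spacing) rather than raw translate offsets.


A single room: four walls, each 2580 mm tall and 123 mm thick, enclosing an outside footprint 5280×5270 mm (x × y), no floor or roof. The front and back walls (−y and +y sides) run the full x-width; the side walls fit between their inner faces. A door opening 806 mm wide and 2022 mm tall is cut through the front wall from the floor up, its −x edge 2955 mm from the wall's −x end.


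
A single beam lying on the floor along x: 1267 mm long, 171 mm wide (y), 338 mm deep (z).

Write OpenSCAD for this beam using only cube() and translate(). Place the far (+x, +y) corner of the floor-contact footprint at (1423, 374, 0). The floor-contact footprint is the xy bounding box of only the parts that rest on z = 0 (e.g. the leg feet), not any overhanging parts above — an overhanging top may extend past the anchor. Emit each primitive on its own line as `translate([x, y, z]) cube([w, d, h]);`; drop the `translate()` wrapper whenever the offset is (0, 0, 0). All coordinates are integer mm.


translate([156, 203, 0]) cube([1267, 171, 338]);


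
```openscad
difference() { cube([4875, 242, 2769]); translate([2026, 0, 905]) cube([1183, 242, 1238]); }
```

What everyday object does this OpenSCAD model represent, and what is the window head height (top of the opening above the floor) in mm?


A wall with a window opening. The window head height is 2143 mm.

A wall with a rectangular opening subtracted — a window. Sill at z = 905, opening 1238 mm tall, so the head is at 905 + 1238 = 2143 mm.


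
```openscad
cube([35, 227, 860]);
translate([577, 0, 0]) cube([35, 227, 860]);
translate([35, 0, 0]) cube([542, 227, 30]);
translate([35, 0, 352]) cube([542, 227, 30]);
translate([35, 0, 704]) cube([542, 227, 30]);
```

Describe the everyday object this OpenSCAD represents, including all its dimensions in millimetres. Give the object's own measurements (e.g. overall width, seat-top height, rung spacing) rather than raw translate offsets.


An open bookshelf. Two side panels, each 35 mm thick, 227 mm deep and 860 mm tall, stand 612 mm apart (outside-to-outside). Between them sit 3 shelves, each 30 mm thick and 227 mm deep, spanning the full gap between the sides. The bottom shelf rests on the floor (its underside at z = 0) and the clear gap between one shelf's top and the next shelf's underside is 322 mm.


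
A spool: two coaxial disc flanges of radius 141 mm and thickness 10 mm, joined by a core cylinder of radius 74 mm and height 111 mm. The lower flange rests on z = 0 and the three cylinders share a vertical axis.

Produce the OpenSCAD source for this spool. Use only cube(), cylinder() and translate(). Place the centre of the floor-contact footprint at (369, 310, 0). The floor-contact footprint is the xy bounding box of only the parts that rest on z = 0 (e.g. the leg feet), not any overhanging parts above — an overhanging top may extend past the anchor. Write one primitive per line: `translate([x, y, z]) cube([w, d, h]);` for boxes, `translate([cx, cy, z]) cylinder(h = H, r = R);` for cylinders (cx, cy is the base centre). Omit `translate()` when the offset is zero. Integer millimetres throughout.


translate([369, 310, 0]) cylinder(h = 10, r = 141);
translate([369, 310, 10]) cylinder(h = 111, r = 74);
translate([369, 310, 121]) cylinder(h = 10, r = 141);
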